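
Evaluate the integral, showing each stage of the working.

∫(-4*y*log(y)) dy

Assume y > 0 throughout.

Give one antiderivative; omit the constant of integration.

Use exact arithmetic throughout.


Step 1. Integrate ∫(-4*y*log(y)) dy by parts with u = log(y), dv = (-4*y) dy, so v = -2*y**2 [assuming y > 0]: now -2*y**2*log(y) + ∫(2*y) dy.
Step 2. Evaluate the standard form: now -2*y**2*log(y) + y**2.
Answer: -2*y**2*log(y) + y**2.


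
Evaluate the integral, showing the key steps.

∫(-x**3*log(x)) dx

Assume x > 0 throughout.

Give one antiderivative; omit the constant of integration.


Step 1. Integrate ∫(-x**3*log(x)) dx by parts with u = log(x), dv = (-x**3) dx, so v = -x**4/4 [assuming x > 0]: now -x**4*log(x)/4 + ∫(x**3/4) dx.
Step 2. Evaluate the standard form: now -x**4*log(x)/4 + x**4/16.
Answer: -x**4*log(x)/4 + x**4/16.


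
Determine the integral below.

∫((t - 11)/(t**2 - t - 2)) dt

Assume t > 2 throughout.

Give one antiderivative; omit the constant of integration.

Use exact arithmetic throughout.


Answer: -3*log(t - 2) + 4*log(t + 1).


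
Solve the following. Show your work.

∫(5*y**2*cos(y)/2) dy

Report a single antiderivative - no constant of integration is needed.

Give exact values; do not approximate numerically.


Step 1. Integrate ∫(5*y**2*cos(y)/2) dy by parts with u = y**2, dv = (5*cos(y)/2) dy, so v = 5*sin(y)/2: now 5*y**2*sin(y)/2 + ∫(-5*y*sin(y)) dy.
Step 2. Integrate ∫(-5*y*sin(y)) dy by parts with u = y, dv = (-5*sin(y)) dy, so v = 5*cos(y): now 5*y**2*sin(y)/2 + 5*y*cos(y) + ∫(-5*cos(y)) dy.
Step 3. Evaluate the standard form: now 5*y**2*sin(y)/2 + 5*y*cos(y) - 5*sin(y).
Answer: 5*y**2*sin(y)/2 + 5*y*cos(y) - 5*sin(y).


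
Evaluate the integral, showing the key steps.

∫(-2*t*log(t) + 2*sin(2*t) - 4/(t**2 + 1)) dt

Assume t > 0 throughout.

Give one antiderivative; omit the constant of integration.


Step 1. Rewrite: now ∫(-2*t*log(t)) dt + ∫(-4/(t**2 + 1)) dt + ∫(2*sin(2*t)) dt.
Step 2. Evaluate the standard form: now -4*atan(t) + ∫(-2*t*log(t)) dt + ∫(2*sin(2*t)) dt.
Step 3. Evaluate the standard form: now -cos(2*t) - 4*atan(t) + ∫(-2*t*log(t)) dt.
Step 4. Integrate ∫(-2*t*log(t)) dt by parts with u = log(t), dv = (-2*t) dt, so v = -t**2 [assuming t > 0]: now -t**2*log(t) - cos(2*t) - 4*atan(t) + ∫(t) dt.
Step 5. Evaluate the standard form: now -t**2*log(t) + t**2/2 - cos(2*t) - 4*atan(t).
Answer: -t**2*log(t) + t**2/2 - cos(2*t) - 4*atan(t).


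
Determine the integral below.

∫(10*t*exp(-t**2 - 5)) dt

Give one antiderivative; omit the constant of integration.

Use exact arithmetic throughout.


Answer: -5*exp(-t**2 - 5).


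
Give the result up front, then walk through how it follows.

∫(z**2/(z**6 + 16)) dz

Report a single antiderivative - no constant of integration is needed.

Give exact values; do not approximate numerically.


The answer is atan(z**3/4)/12.
Step 1. Substitute u = z**3, turning ∫(z**2/(z**6 + 16)) dz into ∫(1/(3*(u**2 + 16))) du: now ∫(1/(3*(u**2 + 16))) du.
Step 2. Evaluate the standard form: now atan(u/4)/12.
Step 3. Substitute back u = z**3: now atan(z**3/4)/12.
Answer: atan(z**3/4)/12.


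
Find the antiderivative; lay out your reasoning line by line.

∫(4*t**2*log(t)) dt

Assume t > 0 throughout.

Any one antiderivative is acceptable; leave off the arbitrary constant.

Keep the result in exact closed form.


Step 1. Integrate ∫(4*t**2*log(t)) dt by parts with u = log(t), dv = (4*t**2) dt, so v = 4*t**3/3 [assuming t > 0]: now 4*t**3*log(t)/3 + ∫(-4*t**2/3) dt.
Step 2. Evaluate the standard form: now 4*t**3*log(t)/3 - 4*t**3/9.
Answer: 4*t**3*log(t)/3 - 4*t**3/9.


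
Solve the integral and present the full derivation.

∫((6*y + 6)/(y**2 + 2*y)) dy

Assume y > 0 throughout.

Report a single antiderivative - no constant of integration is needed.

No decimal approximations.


Step 1. Decompose ∫((6*y + 6)/(y**2 + 2*y)) dy by partial fractions, (6*y + 6)/(y**2 + 2*y) = 3/(y + 2) + 3/y: now ∫(3/y) dy + ∫(3/(y + 2)) dy.
Step 2. Evaluate the standard form [assuming y > 0]: now 3*log(y) + ∫(3/(y + 2)) dy.
Step 3. Evaluate the standard form [assuming y > -2]: now 3*log(y) + 3*log(y + 2).
Answer: 3*log(y) + 3*log(y + 2).


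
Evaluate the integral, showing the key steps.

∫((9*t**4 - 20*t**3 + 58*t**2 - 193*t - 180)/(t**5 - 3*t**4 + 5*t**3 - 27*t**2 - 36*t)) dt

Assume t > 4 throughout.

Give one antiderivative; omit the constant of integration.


Step 1. Decompose ∫((9*t**4 - 20*t**3 + 58*t**2 - 193*t - 180)/(t**5 - 3*t**4 + 5*t**3 - 27*t**2 - 36*t)) dt by partial fractions, (9*t**4 - 20*t**3 + 58*t**2 - 193*t - 180)/(t**5 - 3*t**4 + 5*t**3 - 27*t**2 - 36*t) = 1/(t**2 + 9) + 2/(t + 1) + 2/(t - 4) + 5/t: now ∫(5/t) dt + ∫(2/(t - 4)) dt + ∫(2/(t + 1)) dt + ∫(1/(t**2 + 9)) dt.
Step 2. Evaluate the standard form [assuming t > -1]: now 2*log(t + 1) + ∫(5/t) dt + ∫(2/(t - 4)) dt + ∫(1/(t**2 + 9)) dt.
Step 3. Evaluate the standard form [assuming t > 0]: now 5*log(t) + 2*log(t + 1) + ∫(2/(t - 4)) dt + ∫(1/(t**2 + 9)) dt.
Step 4. Evaluate the standard form [assuming t > 4]: now 5*log(t) + 2*log(t - 4) + 2*log(t + 1) + ∫(1/(t**2 + 9)) dt.
Step 5. Evaluate the standard form: now 5*log(t) + 2*log(t - 4) + 2*log(t + 1) + atan(t/3)/3.
Answer: 5*log(t) + 2*log(t - 4) + 2*log(t + 1) + atan(t/3)/3.


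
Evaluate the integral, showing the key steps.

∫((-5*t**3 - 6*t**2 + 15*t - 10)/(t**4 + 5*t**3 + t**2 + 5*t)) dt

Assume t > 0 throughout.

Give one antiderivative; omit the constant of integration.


Step 1. Decompose ∫((-5*t**3 - 6*t**2 + 15*t - 10)/(t**4 + 5*t**3 + t**2 + 5*t)) dt by partial fractions, (-5*t**3 - 6*t**2 + 15*t - 10)/(t**4 + 5*t**3 + t**2 + 5*t) = 4/(t**2 + 1) - 3/(t + 5) - 2/t: now ∫(-2/t) dt + ∫(-3/(t + 5)) dt + ∫(4/(t**2 + 1)) dt.
Step 2. Evaluate the standard form [assuming t > 0]: now -2*log(t) + ∫(-3/(t + 5)) dt + ∫(4/(t**2 + 1)) dt.
Step 3. Evaluate the standard form [assuming t > -5]: now -2*log(t) - 3*log(t + 5) + ∫(4/(t**2 + 1)) dt.
Step 4. Evaluate the standard form: now -2*log(t) - 3*log(t + 5) + 4*atan(t).
Answer: -2*log(t) - 3*log(t + 5) + 4*atan(t).


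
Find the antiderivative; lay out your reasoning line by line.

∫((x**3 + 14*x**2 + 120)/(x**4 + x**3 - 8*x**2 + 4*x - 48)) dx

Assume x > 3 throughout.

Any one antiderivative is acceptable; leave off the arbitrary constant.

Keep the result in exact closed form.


Step 1. Decompose ∫((x**3 + 14*x**2 + 120)/(x**4 + x**3 - 8*x**2 + 4*x - 48)) dx by partial fractions, (x**3 + 14*x**2 + 120)/(x**4 + x**3 - 8*x**2 + 4*x - 48) = -4/(x**2 + 4) - 2/(x + 4) + 3/(x - 3): now ∫(3/(x - 3)) dx + ∫(-2/(x + 4)) dx + ∫(-4/(x**2 + 4)) dx.
Step 2. Evaluate the standard form [assuming x > -4]: now -2*log(x + 4) + ∫(3/(x - 3)) dx + ∫(-4/(x**2 + 4)) dx.
Step 3. Evaluate the standard form [assuming x > 3]: now 3*log(x - 3) - 2*log(x + 4) + ∫(-4/(x**2 + 4)) dx.
Step 4. Evaluate the standard form: now 3*log(x - 3) - 2*log(x + 4) - 2*atan(x/2).
Answer: 3*log(x - 3) - 2*log(x + 4) - 2*atan(x/2).


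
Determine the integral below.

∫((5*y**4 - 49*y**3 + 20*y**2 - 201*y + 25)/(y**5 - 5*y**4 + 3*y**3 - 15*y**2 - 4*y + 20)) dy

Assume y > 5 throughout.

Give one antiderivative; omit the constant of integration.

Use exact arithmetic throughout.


Answer: -5*log(y - 5) + 5*log(y - 1) + 5*log(y + 1) + atan(y/2)/2.


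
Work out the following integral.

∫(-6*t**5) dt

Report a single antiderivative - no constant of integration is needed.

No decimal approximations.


Answer: -t**6.


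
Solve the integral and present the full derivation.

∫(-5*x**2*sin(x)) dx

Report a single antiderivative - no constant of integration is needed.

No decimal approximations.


Step 1. Integrate ∫(-5*x**2*sin(x)) dx by parts with u = x**2, dv = (-5*sin(x)) dx, so v = 5*cos(x): now 5*x**2*cos(x) + ∫(-10*x*cos(x)) dx.
Step 2. Integrate ∫(-10*x*cos(x)) dx by parts with u = x, dv = (-10*cos(x)) dx, so v = -10*sin(x): now 5*x**2*cos(x) - 10*x*sin(x) + ∫(10*sin(x)) dx.
Step 3. Evaluate the standard form: now 5*x**2*cos(x) - 10*x*sin(x) - 10*cos(x).
Answer: 5*x**2*cos(x) - 10*x*sin(x) - 10*cos(x).


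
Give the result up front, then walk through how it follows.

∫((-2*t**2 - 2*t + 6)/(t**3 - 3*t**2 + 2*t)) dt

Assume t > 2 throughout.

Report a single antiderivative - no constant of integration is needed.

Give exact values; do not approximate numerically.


The answer is 3*log(t) - 3*log(t - 2) - 2*log(t - 1).
Step 1. Decompose ∫((-2*t**2 - 2*t + 6)/(t**3 - 3*t**2 + 2*t)) dt by partial fractions, (-2*t**2 - 2*t + 6)/(t**3 - 3*t**2 + 2*t) = -2/(t - 1) - 3/(t - 2) + 3/t: now ∫(3/t) dt + ∫(-3/(t - 2)) dt + ∫(-2/(t - 1)) dt.
Step 2. Evaluate the standard form [assuming t > 2]: now -3*log(t - 2) + ∫(3/t) dt + ∫(-2/(t - 1)) dt.
Step 3. Evaluate the standard form [assuming t > 0]: now 3*log(t) - 3*log(t - 2) + ∫(-2/(t - 1)) dt.
Step 4. Evaluate the standard form [assuming t > 1]: now 3*log(t) - 3*log(t - 2) - 2*log(t - 1).
Answer: 3*log(t) - 3*log(t - 2) - 2*log(t - 1).


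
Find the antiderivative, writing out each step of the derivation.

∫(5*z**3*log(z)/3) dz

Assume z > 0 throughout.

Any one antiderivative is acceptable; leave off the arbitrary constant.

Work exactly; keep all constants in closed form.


Step 1. Integrate ∫(5*z**3*log(z)/3) dz by parts with u = log(z), dv = (5*z**3/3) dz, so v = 5*z**4/12 [assuming z > 0]: now 5*z**4*log(z)/12 + ∫(-5*z**3/12) dz.
Step 2. Evaluate the standard form: now 5*z**4*log(z)/12 - 5*z**4/48.
Answer: 5*z**4*log(z)/12 - 5*z**4/48.


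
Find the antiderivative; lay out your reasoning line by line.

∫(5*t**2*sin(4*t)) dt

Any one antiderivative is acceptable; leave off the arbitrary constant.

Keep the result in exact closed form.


Step 1. Integrate ∫(5*t**2*sin(4*t)) dt by parts with u = t**2, dv = (5*sin(4*t)) dt, so v = -5*cos(4*t)/4: now -5*t**2*cos(4*t)/4 + ∫(5*t*cos(4*t)/2) dt.
Step 2. Integrate ∫(5*t*cos(4*t)/2) dt by parts with u = t, dv = (5*cos(4*t)/2) dt, so v = 5*sin(4*t)/8: now -5*t**2*cos(4*t)/4 + 5*t*sin(4*t)/8 + ∫(-5*sin(4*t)/8) dt.
Step 3. Evaluate the standard form: now -5*t**2*cos(4*t)/4 + 5*t*sin(4*t)/8 + 5*cos(4*t)/32.
Answer: -5*t**2*cos(4*t)/4 + 5*t*sin(4*t)/8 + 5*cos(4*t)/32.


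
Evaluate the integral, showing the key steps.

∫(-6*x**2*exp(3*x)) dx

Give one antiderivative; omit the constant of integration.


Step 1. Integrate ∫(-6*x**2*exp(3*x)) dx by parts with u = x**2, dv = (-6*exp(3*x)) dx, so v = -2*exp(3*x): now -2*x**2*exp(3*x) + ∫(4*x*exp(3*x)) dx.
Step 2. Integrate ∫(4*x*exp(3*x)) dx by parts with u = x, dv = (4*exp(3*x)) dx, so v = 4*exp(3*x)/3: now -2*x**2*exp(3*x) + 4*x*exp(3*x)/3 + ∫(-4*exp(3*x)/3) dx.
Step 3. Evaluate the standard form: now -2*x**2*exp(3*x) + 4*x*exp(3*x)/3 - 4*exp(3*x)/9.
Answer: -2*x**2*exp(3*x) + 4*x*exp(3*x)/3 - 4*exp(3*x)/9.


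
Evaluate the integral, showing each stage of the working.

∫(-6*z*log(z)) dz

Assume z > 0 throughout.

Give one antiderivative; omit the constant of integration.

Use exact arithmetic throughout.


Step 1. Integrate ∫(-6*z*log(z)) dz by parts with u = log(z), dv = (-6*z) dz, so v = -3*z**2 [assuming z > 0]: now -3*z**2*log(z) + ∫(3*z) dz.
Step 2. Evaluate the standard form: now -3*z**2*log(z) + 3*z**2/2.
Answer: -3*z**2*log(z) + 3*z**2/2.


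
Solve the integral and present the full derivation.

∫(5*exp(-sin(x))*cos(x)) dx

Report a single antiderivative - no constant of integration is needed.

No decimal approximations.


Step 1. Substitute u = sin(x), turning ∫(5*exp(-sin(x))*cos(x)) dx into ∫(5*exp(-u)) du: now ∫(5*exp(-u)) du.
Step 2. Evaluate the standard form: now -5*exp(-u).
Step 3. Substitute back u = sin(x): now -5*exp(-sin(x)).
Answer: -5*exp(-sin(x)).


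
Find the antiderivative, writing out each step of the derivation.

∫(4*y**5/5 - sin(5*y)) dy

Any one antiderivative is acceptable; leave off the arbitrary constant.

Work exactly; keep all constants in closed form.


Step 1. Rewrite: now ∫(4*y**5/5) dy + ∫(-sin(5*y)) dy.
Step 2. Evaluate the standard form: now 2*y**6/15 + ∫(-sin(5*y)) dy.
Step 3. Evaluate the standard form: now 2*y**6/15 + cos(5*y)/5.
Answer: 2*y**6/15 + cos(5*y)/5.


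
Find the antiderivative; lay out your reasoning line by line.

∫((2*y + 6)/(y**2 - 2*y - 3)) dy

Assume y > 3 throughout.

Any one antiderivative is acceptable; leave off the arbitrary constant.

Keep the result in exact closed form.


Step 1. Decompose ∫((2*y + 6)/(y**2 - 2*y - 3)) dy by partial fractions, (2*y + 6)/(y**2 - 2*y - 3) = -1/(y + 1) + 3/(y - 3): now ∫(3/(y - 3)) dy + ∫(-1/(y + 1)) dy.
Step 2. Evaluate the standard form [assuming y > -1]: now -log(y + 1) + ∫(3/(y - 3)) dy.
Step 3. Evaluate the standard form [assuming y > 3]: now 3*log(y - 3) - log(y + 1).
Answer: 3*log(y - 3) - log(y + 1).


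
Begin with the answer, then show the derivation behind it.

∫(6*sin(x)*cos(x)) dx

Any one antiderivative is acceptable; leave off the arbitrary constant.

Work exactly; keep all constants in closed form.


The answer is 3*sin(x)**2.
Step 1. Substitute u = sin(x), turning ∫(6*sin(x)*cos(x)) dx into ∫(6*u) du: now ∫(6*u) du.
Step 2. Evaluate the standard form: now 3*u**2.
Step 3. Substitute back u = sin(x): now 3*sin(x)**2.
Answer: 3*sin(x)**2.


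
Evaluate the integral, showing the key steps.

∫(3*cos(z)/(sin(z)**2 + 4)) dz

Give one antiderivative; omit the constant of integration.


Step 1. Substitute u = sin(z), turning ∫(3*cos(z)/(sin(z)**2 + 4)) dz into ∫(3/(u**2 + 4)) du: now ∫(3/(u**2 + 4)) du.
Step 2. Evaluate the standard form: now 3*atan(u/2)/2.
Step 3. Substitute back u = sin(z): now 3*atan(sin(z)/2)/2.
Answer: 3*atan(sin(z)/2)/2.


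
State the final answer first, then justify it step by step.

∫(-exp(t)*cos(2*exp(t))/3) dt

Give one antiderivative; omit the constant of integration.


The answer is -sin(2*exp(t))/6.
Step 1. Substitute u = exp(t), turning ∫(-exp(t)*cos(2*exp(t))/3) dt into ∫(-cos(2*u)/3) du: now ∫(-cos(2*u)/3) du.
Step 2. Evaluate the standard form: now -sin(2*u)/6.
Step 3. Substitute back u = exp(t): now -sin(2*exp(t))/6.
Answer: -sin(2*exp(t))/6.


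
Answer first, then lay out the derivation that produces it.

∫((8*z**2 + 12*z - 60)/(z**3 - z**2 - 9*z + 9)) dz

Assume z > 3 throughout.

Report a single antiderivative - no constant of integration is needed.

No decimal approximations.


The answer is 4*log(z - 3) + 5*log(z - 1) - log(z + 3).
Step 1. Decompose ∫((8*z**2 + 12*z - 60)/(z**3 - z**2 - 9*z + 9)) dz by partial fractions, (8*z**2 + 12*z - 60)/(z**3 - z**2 - 9*z + 9) = -1/(z + 3) + 5/(z - 1) + 4/(z - 3): now ∫(4/(z - 3)) dz + ∫(5/(z - 1)) dz + ∫(-1/(z + 3)) dz.
Step 2. Evaluate the standard form [assuming z > 1]: now 5*log(z - 1) + ∫(4/(z - 3)) dz + ∫(-1/(z + 3)) dz.
Step 3. Evaluate the standard form [assuming z > 3]: now 4*log(z - 3) + 5*log(z - 1) + ∫(-1/(z + 3)) dz.
Step 4. Evaluate the standard form [assuming z > -3]: now 4*log(z - 3) + 5*log(z - 1) - log(z + 3).
Answer: 4*log(z - 3) + 5*log(z - 1) - log(z + 3).


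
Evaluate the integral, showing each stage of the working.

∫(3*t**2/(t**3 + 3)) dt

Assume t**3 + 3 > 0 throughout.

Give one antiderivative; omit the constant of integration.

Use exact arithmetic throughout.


Step 1. Substitute u = t**3 + 3, turning ∫(3*t**2/(t**3 + 3)) dt into ∫(1/u) du: now ∫(1/u) du.
Step 2. Evaluate the standard form [assuming u > 0]: now log(u).
Step 3. Substitute back u = t**3 + 3: now log(t**3 + 3).
Answer: log(t**3 + 3).


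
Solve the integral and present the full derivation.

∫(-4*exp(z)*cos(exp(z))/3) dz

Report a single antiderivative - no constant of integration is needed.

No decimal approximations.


Step 1. Substitute u = exp(z), turning ∫(-4*exp(z)*cos(exp(z))/3) dz into ∫(-4*cos(u)/3) du: now ∫(-4*cos(u)/3) du.
Step 2. Evaluate the standard form: now -4*sin(u)/3.
Step 3. Substitute back u = exp(z): now -4*sin(exp(z))/3.
Answer: -4*sin(exp(z))/3.


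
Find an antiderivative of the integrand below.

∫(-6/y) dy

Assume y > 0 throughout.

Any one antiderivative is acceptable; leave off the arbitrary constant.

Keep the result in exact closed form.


Answer: -6*log(y).


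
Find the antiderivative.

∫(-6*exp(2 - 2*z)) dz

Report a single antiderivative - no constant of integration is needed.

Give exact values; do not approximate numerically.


Answer: 3*exp(2 - 2*z).


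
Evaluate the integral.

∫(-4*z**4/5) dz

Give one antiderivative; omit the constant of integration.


Answer: -4*z**5/25.


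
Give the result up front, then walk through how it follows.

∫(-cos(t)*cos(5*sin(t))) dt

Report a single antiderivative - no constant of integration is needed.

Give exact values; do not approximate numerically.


The answer is -sin(5*sin(t))/5.
Step 1. Substitute u = sin(t), turning ∫(-cos(t)*cos(5*sin(t))) dt into ∫(-cos(5*u)) du: now ∫(-cos(5*u)) du.
Step 2. Evaluate the standard form: now -sin(5*u)/5.
Step 3. Substitute back u = sin(t): now -sin(5*sin(t))/5.
Answer: -sin(5*sin(t))/5.


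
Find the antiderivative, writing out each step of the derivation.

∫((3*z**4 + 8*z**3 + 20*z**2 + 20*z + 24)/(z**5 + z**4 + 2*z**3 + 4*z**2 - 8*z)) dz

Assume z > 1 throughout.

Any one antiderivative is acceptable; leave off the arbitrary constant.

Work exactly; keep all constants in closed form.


Step 1. Decompose ∫((3*z**4 + 8*z**3 + 20*z**2 + 20*z + 24)/(z**5 + z**4 + 2*z**3 + 4*z**2 - 8*z)) dz by partial fractions, (3*z**4 + 8*z**3 + 20*z**2 + 20*z + 24)/(z**5 + z**4 + 2*z**3 + 4*z**2 - 8*z) = 2/(z**2 + 4) + 1/(z + 2) + 5/(z - 1) - 3/z: now ∫(-3/z) dz + ∫(5/(z - 1)) dz + ∫(1/(z + 2)) dz + ∫(2/(z**2 + 4)) dz.
Step 2. Evaluate the standard form [assuming z > 1]: now 5*log(z - 1) + ∫(-3/z) dz + ∫(1/(z + 2)) dz + ∫(2/(z**2 + 4)) dz.
Step 3. Evaluate the standard form [assuming z > 0]: now -3*log(z) + 5*log(z - 1) + ∫(1/(z + 2)) dz + ∫(2/(z**2 + 4)) dz.
Step 4. Evaluate the standard form [assuming z > -2]: now -3*log(z) + 5*log(z - 1) + log(z + 2) + ∫(2/(z**2 + 4)) dz.
Step 5. Evaluate the standard form: now -3*log(z) + 5*log(z - 1) + log(z + 2) + atan(z/2).
Answer: -3*log(z) + 5*log(z - 1) + log(z + 2) + atan(z/2).


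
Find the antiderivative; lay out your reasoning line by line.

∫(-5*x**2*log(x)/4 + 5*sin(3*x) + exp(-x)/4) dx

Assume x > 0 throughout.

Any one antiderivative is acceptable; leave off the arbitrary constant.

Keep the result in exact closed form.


Step 1. Rewrite: now ∫(-5*x**2*log(x)/4) dx + ∫(exp(-x)/4) dx + ∫(5*sin(3*x)) dx.
Step 2. Integrate ∫(-5*x**2*log(x)/4) dx by parts with u = log(x), dv = (-5*x**2/4) dx, so v = -5*x**3/12 [assuming x > 0]: now -5*x**3*log(x)/12 + ∫(5*x**2/12) dx + ∫(exp(-x)/4) dx + ∫(5*sin(3*x)) dx.
Step 3. Evaluate the standard form: now -5*x**3*log(x)/12 + 5*x**3/36 + ∫(exp(-x)/4) dx + ∫(5*sin(3*x)) dx.
Step 4. Evaluate the standard form: now -5*x**3*log(x)/12 + 5*x**3/36 + ∫(5*sin(3*x)) dx - exp(-x)/4.
Step 5. Evaluate the standard form: now -5*x**3*log(x)/12 + 5*x**3/36 - 5*cos(3*x)/3 - exp(-x)/4.
Answer: -5*x**3*log(x)/12 + 5*x**3/36 - 5*cos(3*x)/3 - exp(-x)/4.


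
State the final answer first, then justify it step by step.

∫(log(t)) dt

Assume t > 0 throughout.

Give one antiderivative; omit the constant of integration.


The answer is t*log(t) - t.
Step 1. Integrate ∫(log(t)) dt by parts with u = log(t), dv = (1) dt, so v = t [assuming t > 0]: now t*log(t) + ∫(-1) dt.
Step 2. Evaluate the standard form: now t*log(t) - t.
Answer: t*log(t) - t.


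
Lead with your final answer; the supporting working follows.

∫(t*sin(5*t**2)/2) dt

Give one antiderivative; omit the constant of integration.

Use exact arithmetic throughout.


The answer is -cos(5*t**2)/20.
Step 1. Substitute u = t**2, turning ∫(t*sin(5*t**2)/2) dt into ∫(sin(5*u)/4) du: now ∫(sin(5*u)/4) du.
Step 2. Evaluate the standard form: now -cos(5*u)/20.
Step 3. Substitute back u = t**2: now -cos(5*t**2)/20.
Answer: -cos(5*t**2)/20.


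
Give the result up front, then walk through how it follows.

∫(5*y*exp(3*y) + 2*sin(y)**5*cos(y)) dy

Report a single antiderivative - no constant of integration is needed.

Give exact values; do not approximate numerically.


The answer is 5*y*exp(3*y)/3 - 5*exp(3*y)/9 + sin(y)**6/3.
Step 1. Rewrite: now ∫(5*y*exp(3*y)) dy + ∫(2*sin(y)**5*cos(y)) dy.
Step 2. Integrate ∫(5*y*exp(3*y)) dy by parts with u = y, dv = (5*exp(3*y)) dy, so v = 5*exp(3*y)/3: now 5*y*exp(3*y)/3 + ∫(2*sin(y)**5*cos(y)) dy + ∫(-5*exp(3*y)/3) dy.
Step 3. Evaluate the standard form: now 5*y*exp(3*y)/3 - 5*exp(3*y)/9 + ∫(2*sin(y)**5*cos(y)) dy.
Step 4. Substitute u = sin(y), turning ∫(2*sin(y)**5*cos(y)) dy into ∫(2*u**5) du: now 5*y*exp(3*y)/3 - 5*exp(3*y)/9 + ∫(2*u**5) du.
Step 5. Evaluate the standard form: now u**6/3 + 5*y*exp(3*y)/3 - 5*exp(3*y)/9.
Step 6. Substitute back u = sin(y): now 5*y*exp(3*y)/3 - 5*exp(3*y)/9 + sin(y)**6/3.
Answer: 5*y*exp(3*y)/3 - 5*exp(3*y)/9 + sin(y)**6/3.


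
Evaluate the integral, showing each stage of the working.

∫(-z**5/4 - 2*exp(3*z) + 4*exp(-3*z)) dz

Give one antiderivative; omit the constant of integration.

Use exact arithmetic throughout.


Step 1. Rewrite: now ∫(-z**5/4) dz + ∫(4*exp(-3*z)) dz + ∫(-2*exp(3*z)) dz.
Step 2. Evaluate the standard form: now -2*exp(3*z)/3 + ∫(-z**5/4) dz + ∫(4*exp(-3*z)) dz.
Step 3. Evaluate the standard form: now -2*exp(3*z)/3 + ∫(-z**5/4) dz - 4*exp(-3*z)/3.
Step 4. Evaluate the standard form: now -z**6/24 - 2*exp(3*z)/3 - 4*exp(-3*z)/3.
Answer: -z**6/24 - 2*exp(3*z)/3 - 4*exp(-3*z)/3.


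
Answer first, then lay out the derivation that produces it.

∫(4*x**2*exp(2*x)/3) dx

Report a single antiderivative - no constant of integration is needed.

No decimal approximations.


The answer is 2*x**2*exp(2*x)/3 - 2*x*exp(2*x)/3 + exp(2*x)/3.
Step 1. Integrate ∫(4*x**2*exp(2*x)/3) dx by parts with u = x**2, dv = (4*exp(2*x)/3) dx, so v = 2*exp(2*x)/3: now 2*x**2*exp(2*x)/3 + ∫(-4*x*exp(2*x)/3) dx.
Step 2. Integrate ∫(-4*x*exp(2*x)/3) dx by parts with u = x, dv = (-4*exp(2*x)/3) dx, so v = -2*exp(2*x)/3: now 2*x**2*exp(2*x)/3 - 2*x*exp(2*x)/3 + ∫(2*exp(2*x)/3) dx.
Step 3. Evaluate the standard form: now 2*x**2*exp(2*x)/3 - 2*x*exp(2*x)/3 + exp(2*x)/3.
Answer: 2*x**2*exp(2*x)/3 - 2*x*exp(2*x)/3 + exp(2*x)/3.


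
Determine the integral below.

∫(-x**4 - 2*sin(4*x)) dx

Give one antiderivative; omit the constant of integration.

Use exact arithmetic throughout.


Answer: -x**5/5 + cos(4*x)/2.


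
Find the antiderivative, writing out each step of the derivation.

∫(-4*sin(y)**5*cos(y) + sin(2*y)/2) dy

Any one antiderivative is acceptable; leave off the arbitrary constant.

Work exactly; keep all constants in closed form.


Step 1. Rewrite: now ∫(-4*sin(y)**5*cos(y)) dy + ∫(sin(2*y)/2) dy.
Step 2. Evaluate the standard form: now -cos(2*y)/4 + ∫(-4*sin(y)**5*cos(y)) dy.
Step 3. Substitute u = sin(y), turning ∫(-4*sin(y)**5*cos(y)) dy into ∫(-4*u**5) du: now -cos(2*y)/4 + ∫(-4*u**5) du.
Step 4. Evaluate the standard form: now -2*u**6/3 - cos(2*y)/4.
Step 5. Substitute back u = sin(y): now -2*sin(y)**6/3 - cos(2*y)/4.
Answer: -2*sin(y)**6/3 - cos(2*y)/4.


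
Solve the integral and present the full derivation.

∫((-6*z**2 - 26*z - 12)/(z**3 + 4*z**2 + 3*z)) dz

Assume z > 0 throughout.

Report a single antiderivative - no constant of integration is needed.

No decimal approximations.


Step 1. Decompose ∫((-6*z**2 - 26*z - 12)/(z**3 + 4*z**2 + 3*z)) dz by partial fractions, (-6*z**2 - 26*z - 12)/(z**3 + 4*z**2 + 3*z) = 2/(z + 3) - 4/(z + 1) - 4/z: now ∫(-4/z) dz + ∫(-4/(z + 1)) dz + ∫(2/(z + 3)) dz.
Step 2. Evaluate the standard form [assuming z > -1]: now -4*log(z + 1) + ∫(-4/z) dz + ∫(2/(z + 3)) dz.
Step 3. Evaluate the standard form [assuming z > 0]: now -4*log(z) - 4*log(z + 1) + ∫(2/(z + 3)) dz.
Step 4. Evaluate the standard form [assuming z > -3]: now -4*log(z) - 4*log(z + 1) + 2*log(z + 3).
Answer: -4*log(z) - 4*log(z + 1) + 2*log(z + 3).


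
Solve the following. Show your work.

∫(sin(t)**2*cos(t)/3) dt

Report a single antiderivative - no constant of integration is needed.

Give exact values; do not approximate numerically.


Step 1. Substitute u = sin(t), turning ∫(sin(t)**2*cos(t)/3) dt into ∫(u**2/3) du: now ∫(u**2/3) du.
Step 2. Evaluate the standard form: now u**3/9.
Step 3. Substitute back u = sin(t): now sin(t)**3/9.
Answer: sin(t)**3/9.


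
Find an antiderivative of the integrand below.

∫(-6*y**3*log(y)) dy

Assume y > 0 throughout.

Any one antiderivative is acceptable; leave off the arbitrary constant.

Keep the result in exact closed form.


Answer: -3*y**4*log(y)/2 + 3*y**4/8.


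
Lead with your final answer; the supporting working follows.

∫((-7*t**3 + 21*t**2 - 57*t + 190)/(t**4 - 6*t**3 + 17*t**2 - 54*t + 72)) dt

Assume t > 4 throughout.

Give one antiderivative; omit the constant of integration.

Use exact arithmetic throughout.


The answer is -3*log(t - 4) - 4*log(t - 2) - atan(t/3)/3.
Step 1. Decompose ∫((-7*t**3 + 21*t**2 - 57*t + 190)/(t**4 - 6*t**3 + 17*t**2 - 54*t + 72)) dt by partial fractions, (-7*t**3 + 21*t**2 - 57*t + 190)/(t**4 - 6*t**3 + 17*t**2 - 54*t + 72) = -1/(t**2 + 9) - 4/(t - 2) - 3/(t - 4): now ∫(-3/(t - 4)) dt + ∫(-4/(t - 2)) dt + ∫(-1/(t**2 + 9)) dt.
Step 2. Evaluate the standard form [assuming t > 2]: now -4*log(t - 2) + ∫(-3/(t - 4)) dt + ∫(-1/(t**2 + 9)) dt.
Step 3. Evaluate the standard form [assuming t > 4]: now -3*log(t - 4) - 4*log(t - 2) + ∫(-1/(t**2 + 9)) dt.
Step 4. Evaluate the standard form: now -3*log(t - 4) - 4*log(t - 2) - atan(t/3)/3.
Answer: -3*log(t - 4) - 4*log(t - 2) - atan(t/3)/3.


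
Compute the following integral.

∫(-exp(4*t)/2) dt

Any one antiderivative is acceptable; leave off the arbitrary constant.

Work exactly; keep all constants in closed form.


Answer: -exp(4*t)/8.


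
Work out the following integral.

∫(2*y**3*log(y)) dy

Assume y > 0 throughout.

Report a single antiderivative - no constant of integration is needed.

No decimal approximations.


Answer: y**4*log(y)/2 - y**4/8.


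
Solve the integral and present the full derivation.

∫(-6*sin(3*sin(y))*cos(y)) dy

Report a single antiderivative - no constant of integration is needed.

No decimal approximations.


Step 1. Substitute u = sin(y), turning ∫(-6*sin(3*sin(y))*cos(y)) dy into ∫(-6*sin(3*u)) du: now ∫(-6*sin(3*u)) du.
Step 2. Evaluate the standard form: now 2*cos(3*u).
Step 3. Substitute back u = sin(y): now 2*cos(3*sin(y)).
Answer: 2*cos(3*sin(y)).


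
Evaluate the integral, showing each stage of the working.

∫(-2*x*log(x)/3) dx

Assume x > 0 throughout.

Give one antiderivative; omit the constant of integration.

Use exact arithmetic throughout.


Step 1. Integrate ∫(-2*x*log(x)/3) dx by parts with u = log(x), dv = (-2*x/3) dx, so v = -x**2/3 [assuming x > 0]: now -x**2*log(x)/3 + ∫(x/3) dx.
Step 2. Evaluate the standard form: now -x**2*log(x)/3 + x**2/6.
Answer: -x**2*log(x)/3 + x**2/6.


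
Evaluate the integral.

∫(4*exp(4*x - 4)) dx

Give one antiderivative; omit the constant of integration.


Answer: exp(4*x - 4).


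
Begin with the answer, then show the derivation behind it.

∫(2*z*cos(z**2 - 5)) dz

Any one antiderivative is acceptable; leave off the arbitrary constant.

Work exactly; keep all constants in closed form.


The answer is sin(z**2 - 5).
Step 1. Substitute u = z**2 - 5, turning ∫(2*z*cos(z**2 - 5)) dz into ∫(cos(u)) du: now ∫(cos(u)) du.
Step 2. Evaluate the standard form: now sin(u).
Step 3. Substitute back u = z**2 - 5: now sin(z**2 - 5).
Answer: sin(z**2 - 5).


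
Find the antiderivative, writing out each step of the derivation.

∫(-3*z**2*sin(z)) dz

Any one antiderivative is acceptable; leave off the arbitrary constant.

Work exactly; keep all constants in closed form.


Step 1. Integrate ∫(-3*z**2*sin(z)) dz by parts with u = z**2, dv = (-3*sin(z)) dz, so v = 3*cos(z): now 3*z**2*cos(z) + ∫(-6*z*cos(z)) dz.
Step 2. Integrate ∫(-6*z*cos(z)) dz by parts with u = z, dv = (-6*cos(z)) dz, so v = -6*sin(z): now 3*z**2*cos(z) - 6*z*sin(z) + ∫(6*sin(z)) dz.
Step 3. Evaluate the standard form: now 3*z**2*cos(z) - 6*z*sin(z) - 6*cos(z).
Answer: 3*z**2*cos(z) - 6*z*sin(z) - 6*cos(z).


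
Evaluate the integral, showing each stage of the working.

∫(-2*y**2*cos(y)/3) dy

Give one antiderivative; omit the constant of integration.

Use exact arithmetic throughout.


Step 1. Integrate ∫(-2*y**2*cos(y)/3) dy by parts with u = y**2, dv = (-2*cos(y)/3) dy, so v = -2*sin(y)/3: now -2*y**2*sin(y)/3 + ∫(4*y*sin(y)/3) dy.
Step 2. Integrate ∫(4*y*sin(y)/3) dy by parts with u = y, dv = (4*sin(y)/3) dy, so v = -4*cos(y)/3: now -2*y**2*sin(y)/3 - 4*y*cos(y)/3 + ∫(4*cos(y)/3) dy.
Step 3. Evaluate the standard form: now -2*y**2*sin(y)/3 - 4*y*cos(y)/3 + 4*sin(y)/3.
Answer: -2*y**2*sin(y)/3 - 4*y*cos(y)/3 + 4*sin(y)/3.


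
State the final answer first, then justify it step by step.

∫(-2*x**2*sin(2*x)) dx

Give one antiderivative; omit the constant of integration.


The answer is x**2*cos(2*x) - x*sin(2*x) - cos(2*x)/2.
Step 1. Integrate ∫(-2*x**2*sin(2*x)) dx by parts with u = x**2, dv = (-2*sin(2*x)) dx, so v = cos(2*x): now x**2*cos(2*x) + ∫(-2*x*cos(2*x)) dx.
Step 2. Integrate ∫(-2*x*cos(2*x)) dx by parts with u = x, dv = (-2*cos(2*x)) dx, so v = -sin(2*x): now x**2*cos(2*x) - x*sin(2*x) + ∫(sin(2*x)) dx.
Step 3. Evaluate the standard form: now x**2*cos(2*x) - x*sin(2*x) - cos(2*x)/2.
Answer: x**2*cos(2*x) - x*sin(2*x) - cos(2*x)/2.


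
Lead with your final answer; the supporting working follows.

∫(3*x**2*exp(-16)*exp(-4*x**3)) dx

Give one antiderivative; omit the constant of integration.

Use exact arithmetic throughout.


The answer is -exp(-4*x**3 - 16)/4.
Step 1. Substitute u = x**3 + 4, turning ∫(3*x**2*exp(-16)*exp(-4*x**3)) dx into ∫(exp(-4*u)) du: now ∫(exp(-4*u)) du.
Step 2. Evaluate the standard form: now -exp(-4*u)/4.
Step 3. Substitute back u = x**3 + 4: now -exp(-4*x**3 - 16)/4.
Answer: -exp(-4*x**3 - 16)/4.


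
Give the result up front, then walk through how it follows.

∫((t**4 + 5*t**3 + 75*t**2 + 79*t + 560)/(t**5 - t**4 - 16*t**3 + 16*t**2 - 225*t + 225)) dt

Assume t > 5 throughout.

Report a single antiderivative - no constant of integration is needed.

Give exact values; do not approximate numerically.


The answer is 3*log(t - 5) - 3*log(t - 1) + log(t + 5) - atan(t/3)/3.
Step 1. Decompose ∫((t**4 + 5*t**3 + 75*t**2 + 79*t + 560)/(t**5 - t**4 - 16*t**3 + 16*t**2 - 225*t + 225)) dt by partial fractions, (t**4 + 5*t**3 + 75*t**2 + 79*t + 560)/(t**5 - t**4 - 16*t**3 + 16*t**2 - 225*t + 225) = -1/(t**2 + 9) + 1/(t + 5) - 3/(t - 1) + 3/(t - 5): now ∫(3/(t - 5)) dt + ∫(-3/(t - 1)) dt + ∫(1/(t + 5)) dt + ∫(-1/(t**2 + 9)) dt.
Step 2. Evaluate the standard form [assuming t > 5]: now 3*log(t - 5) + ∫(-3/(t - 1)) dt + ∫(1/(t + 5)) dt + ∫(-1/(t**2 + 9)) dt.
Step 3. Evaluate the standard form [assuming t > 1]: now 3*log(t - 5) - 3*log(t - 1) + ∫(1/(t + 5)) dt + ∫(-1/(t**2 + 9)) dt.
Step 4. Evaluate the standard form [assuming t > -5]: now 3*log(t - 5) - 3*log(t - 1) + log(t + 5) + ∫(-1/(t**2 + 9)) dt.
Step 5. Evaluate the standard form: now 3*log(t - 5) - 3*log(t - 1) + log(t + 5) - atan(t/3)/3.
Answer: 3*log(t - 5) - 3*log(t - 1) + log(t + 5) - atan(t/3)/3.


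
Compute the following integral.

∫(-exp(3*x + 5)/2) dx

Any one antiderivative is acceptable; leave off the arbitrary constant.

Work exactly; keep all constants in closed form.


Answer: -exp(3*x + 5)/6.


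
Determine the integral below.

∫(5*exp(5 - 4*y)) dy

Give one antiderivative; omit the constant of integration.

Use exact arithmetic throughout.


Answer: -5*exp(5 - 4*y)/4.


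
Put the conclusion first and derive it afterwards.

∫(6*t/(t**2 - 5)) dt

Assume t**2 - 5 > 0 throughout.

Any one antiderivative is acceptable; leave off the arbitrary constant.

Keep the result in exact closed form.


The answer is 3*log(t**2 - 5).
Step 1. Substitute u = t**2 - 5, turning ∫(6*t/(t**2 - 5)) dt into ∫(3/u) du: now ∫(3/u) du.
Step 2. Evaluate the standard form [assuming u > 0]: now 3*log(u).
Step 3. Substitute back u = t**2 - 5: now 3*log(t**2 - 5).
Answer: 3*log(t**2 - 5).


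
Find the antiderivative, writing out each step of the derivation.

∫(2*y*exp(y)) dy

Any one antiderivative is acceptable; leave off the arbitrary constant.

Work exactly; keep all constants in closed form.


Step 1. Integrate ∫(2*y*exp(y)) dy by parts with u = y, dv = (2*exp(y)) dy, so v = 2*exp(y): now 2*y*exp(y) + ∫(-2*exp(y)) dy.
Step 2. Evaluate the standard form: now 2*y*exp(y) - 2*exp(y).
Answer: 2*y*exp(y) - 2*exp(y).


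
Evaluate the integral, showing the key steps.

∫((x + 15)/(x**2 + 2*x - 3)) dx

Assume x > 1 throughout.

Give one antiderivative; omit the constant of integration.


Step 1. Decompose ∫((x + 15)/(x**2 + 2*x - 3)) dx by partial fractions, (x + 15)/(x**2 + 2*x - 3) = -3/(x + 3) + 4/(x - 1): now ∫(4/(x - 1)) dx + ∫(-3/(x + 3)) dx.
Step 2. Evaluate the standard form [assuming x > -3]: now -3*log(x + 3) + ∫(4/(x - 1)) dx.
Step 3. Evaluate the standard form [assuming x > 1]: now 4*log(x - 1) - 3*log(x + 3).
Answer: 4*log(x - 1) - 3*log(x + 3).


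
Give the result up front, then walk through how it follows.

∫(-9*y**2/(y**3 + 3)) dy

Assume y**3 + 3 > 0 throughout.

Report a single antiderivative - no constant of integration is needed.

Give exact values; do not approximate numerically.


The answer is -3*log(y**3 + 3).
Step 1. Substitute u = y**3 + 3, turning ∫(-9*y**2/(y**3 + 3)) dy into ∫(-3/u) du: now ∫(-3/u) du.
Step 2. Evaluate the standard form [assuming u > 0]: now -3*log(u).
Step 3. Substitute back u = y**3 + 3: now -3*log(y**3 + 3).
Answer: -3*log(y**3 + 3).


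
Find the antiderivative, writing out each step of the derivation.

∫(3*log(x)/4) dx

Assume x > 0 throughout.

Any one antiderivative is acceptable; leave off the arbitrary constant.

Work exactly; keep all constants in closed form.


Step 1. Integrate ∫(3*log(x)/4) dx by parts with u = log(x), dv = (3/4) dx, so v = 3*x/4 [assuming x > 0]: now 3*x*log(x)/4 + ∫(-3/4) dx.
Step 2. Evaluate the standard form: now 3*x*log(x)/4 - 3*x/4.
Answer: 3*x*log(x)/4 - 3*x/4.


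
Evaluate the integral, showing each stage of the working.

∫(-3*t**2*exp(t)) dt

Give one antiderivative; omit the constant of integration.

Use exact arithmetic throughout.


Step 1. Integrate ∫(-3*t**2*exp(t)) dt by parts with u = t**2, dv = (-3*exp(t)) dt, so v = -3*exp(t): now -3*t**2*exp(t) + ∫(6*t*exp(t)) dt.
Step 2. Integrate ∫(6*t*exp(t)) dt by parts with u = t, dv = (6*exp(t)) dt, so v = 6*exp(t): now -3*t**2*exp(t) + 6*t*exp(t) + ∫(-6*exp(t)) dt.
Step 3. Evaluate the standard form: now -3*t**2*exp(t) + 6*t*exp(t) - 6*exp(t).
Answer: -3*t**2*exp(t) + 6*t*exp(t) - 6*exp(t).


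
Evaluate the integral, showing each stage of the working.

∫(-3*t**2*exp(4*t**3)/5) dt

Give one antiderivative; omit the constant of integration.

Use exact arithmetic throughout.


Step 1. Substitute u = t**3, turning ∫(-3*t**2*exp(4*t**3)/5) dt into ∫(-exp(4*u)/5) du: now ∫(-exp(4*u)/5) du.
Step 2. Evaluate the standard form: now -exp(4*u)/20.
Step 3. Substitute back u = t**3: now -exp(4*t**3)/20.
Answer: -exp(4*t**3)/20.


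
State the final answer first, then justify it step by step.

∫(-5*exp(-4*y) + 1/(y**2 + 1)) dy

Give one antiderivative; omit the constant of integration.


The answer is atan(y) + 5*exp(-4*y)/4.
Step 1. Rewrite: now ∫(1/(y**2 + 1)) dy + ∫(-5*exp(-4*y)) dy.
Step 2. Evaluate the standard form: now atan(y) + ∫(-5*exp(-4*y)) dy.
Step 3. Evaluate the standard form: now atan(y) + 5*exp(-4*y)/4.
Answer: atan(y) + 5*exp(-4*y)/4.


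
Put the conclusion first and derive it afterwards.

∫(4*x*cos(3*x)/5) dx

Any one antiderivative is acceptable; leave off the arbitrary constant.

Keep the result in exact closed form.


The answer is 4*x*sin(3*x)/15 + 4*cos(3*x)/45.
Step 1. Integrate ∫(4*x*cos(3*x)/5) dx by parts with u = x, dv = (4*cos(3*x)/5) dx, so v = 4*sin(3*x)/15: now 4*x*sin(3*x)/15 + ∫(-4*sin(3*x)/15) dx.
Step 2. Evaluate the standard form: now 4*x*sin(3*x)/15 + 4*cos(3*x)/45.
Answer: 4*x*sin(3*x)/15 + 4*cos(3*x)/45.


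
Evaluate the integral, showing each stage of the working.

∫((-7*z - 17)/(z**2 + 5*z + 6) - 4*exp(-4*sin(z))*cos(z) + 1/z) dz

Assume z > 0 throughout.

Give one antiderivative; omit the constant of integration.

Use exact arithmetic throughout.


Step 1. Rewrite: now ∫(1/z) dz + ∫((-7*z - 17)/(z**2 + 5*z + 6)) dz + ∫(-4*exp(-4*sin(z))*cos(z)) dz.
Step 2. Evaluate the standard form [assuming z > 0]: now log(z) + ∫((-7*z - 17)/(z**2 + 5*z + 6)) dz + ∫(-4*exp(-4*sin(z))*cos(z)) dz.
Step 3. Decompose ∫((-7*z - 17)/(z**2 + 5*z + 6)) dz by partial fractions, (-7*z - 17)/(z**2 + 5*z + 6) = -4/(z + 3) - 3/(z + 2): now log(z) + ∫(-4*exp(-4*sin(z))*cos(z)) dz + ∫(-3/(z + 2)) dz + ∫(-4/(z + 3)) dz.
Step 4. Evaluate the standard form [assuming z > -3]: now log(z) - 4*log(z + 3) + ∫(-4*exp(-4*sin(z))*cos(z)) dz + ∫(-3/(z + 2)) dz.
Step 5. Evaluate the standard form [assuming z > -2]: now log(z) - 3*log(z + 2) - 4*log(z + 3) + ∫(-4*exp(-4*sin(z))*cos(z)) dz.
Step 6. Substitute u = sin(z), turning ∫(-4*exp(-4*sin(z))*cos(z)) dz into ∫(-4*exp(-4*u)) du: now log(z) - 3*log(z + 2) - 4*log(z + 3) + ∫(-4*exp(-4*u)) du.
Step 7. Evaluate the standard form: now log(z) - 3*log(z + 2) - 4*log(z + 3) + exp(-4*u).
Step 8. Substitute back u = sin(z): now log(z) - 3*log(z + 2) - 4*log(z + 3) + exp(-4*sin(z)).
Answer: log(z) - 3*log(z + 2) - 4*log(z + 3) + exp(-4*sin(z)).


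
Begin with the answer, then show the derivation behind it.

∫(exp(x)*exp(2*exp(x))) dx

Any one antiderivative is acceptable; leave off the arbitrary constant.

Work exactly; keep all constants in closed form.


The answer is exp(2*exp(x))/2.
Step 1. Substitute u = exp(x), turning ∫(exp(x)*exp(2*exp(x))) dx into ∫(exp(2*u)) du: now ∫(exp(2*u)) du.
Step 2. Evaluate the standard form: now exp(2*u)/2.
Step 3. Substitute back u = exp(x): now exp(2*exp(x))/2.
Answer: exp(2*exp(x))/2.


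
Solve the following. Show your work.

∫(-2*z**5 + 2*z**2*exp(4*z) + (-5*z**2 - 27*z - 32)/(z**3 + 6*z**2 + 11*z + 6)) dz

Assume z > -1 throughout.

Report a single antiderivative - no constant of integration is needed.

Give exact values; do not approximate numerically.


Step 1. Rewrite: now ∫(-2*z**5) dz + ∫(2*z**2*exp(4*z)) dz + ∫((-5*z**2 - 27*z - 32)/(z**3 + 6*z**2 + 11*z + 6)) dz.
Step 2. Integrate ∫(2*z**2*exp(4*z)) dz by parts with u = z**2, dv = (2*exp(4*z)) dz, so v = exp(4*z)/2: now z**2*exp(4*z)/2 + ∫(-2*z**5) dz + ∫(-z*exp(4*z)) dz + ∫((-5*z**2 - 27*z - 32)/(z**3 + 6*z**2 + 11*z + 6)) dz.
Step 3. Integrate ∫(-z*exp(4*z)) dz by parts with u = z, dv = (-exp(4*z)) dz, so v = -exp(4*z)/4: now z**2*exp(4*z)/2 - z*exp(4*z)/4 + ∫(-2*z**5) dz + ∫((-5*z**2 - 27*z - 32)/(z**3 + 6*z**2 + 11*z + 6)) dz + ∫(exp(4*z)/4) dz.
Step 4. Evaluate the standard form: now z**2*exp(4*z)/2 - z*exp(4*z)/4 + exp(4*z)/16 + ∫(-2*z**5) dz + ∫((-5*z**2 - 27*z - 32)/(z**3 + 6*z**2 + 11*z + 6)) dz.
Step 5. Evaluate the standard form: now -z**6/3 + z**2*exp(4*z)/2 - z*exp(4*z)/4 + exp(4*z)/16 + ∫((-5*z**2 - 27*z - 32)/(z**3 + 6*z**2 + 11*z + 6)) dz.
Step 6. Decompose ∫((-5*z**2 - 27*z - 32)/(z**3 + 6*z**2 + 11*z + 6)) dz by partial fractions, (-5*z**2 - 27*z - 32)/(z**3 + 6*z**2 + 11*z + 6) = 2/(z + 3) - 2/(z + 2) - 5/(z + 1): now -z**6/3 + z**2*exp(4*z)/2 - z*exp(4*z)/4 + exp(4*z)/16 + ∫(-5/(z + 1)) dz + ∫(-2/(z + 2)) dz + ∫(2/(z + 3)) dz.
Step 7. Evaluate the standard form [assuming z > -2]: now -z**6/3 + z**2*exp(4*z)/2 - z*exp(4*z)/4 + exp(4*z)/16 - 2*log(z + 2) + ∫(-5/(z + 1)) dz + ∫(2/(z + 3)) dz.
Step 8. Evaluate the standard form [assuming z > -1]: now -z**6/3 + z**2*exp(4*z)/2 - z*exp(4*z)/4 + exp(4*z)/16 - 5*log(z + 1) - 2*log(z + 2) + ∫(2/(z + 3)) dz.
Step 9. Evaluate the standard form [assuming z > -3]: now -z**6/3 + z**2*exp(4*z)/2 - z*exp(4*z)/4 + exp(4*z)/16 - 5*log(z + 1) - 2*log(z + 2) + 2*log(z + 3).
Answer: -z**6/3 + z**2*exp(4*z)/2 - z*exp(4*z)/4 + exp(4*z)/16 - 5*log(z + 1) - 2*log(z + 2) + 2*log(z + 3).
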